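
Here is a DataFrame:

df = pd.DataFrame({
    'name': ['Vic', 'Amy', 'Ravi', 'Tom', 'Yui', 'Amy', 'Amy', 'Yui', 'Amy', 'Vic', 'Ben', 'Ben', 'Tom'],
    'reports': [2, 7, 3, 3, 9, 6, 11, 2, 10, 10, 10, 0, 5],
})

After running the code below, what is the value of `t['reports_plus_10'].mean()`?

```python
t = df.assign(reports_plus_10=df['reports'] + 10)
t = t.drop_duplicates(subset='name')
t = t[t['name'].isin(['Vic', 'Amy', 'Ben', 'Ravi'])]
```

15.5

add column reports_plus_10 = df['reports'] + 10:
    name  reports  reports_plus_10
0    Vic        2               12
1    Amy        7               17
2   Ravi        3               13
3    Tom        3               13
4    Yui        9               19
5    Amy        6               16
6    Amy       11               21
7    Yui        2               12
8    Amy       10               20
9    Vic       10               20
10   Ben       10               20
11   Ben        0               10
12   Tom        5               15
drop duplicate name (keep=first):
    name  reports  reports_plus_10
0    Vic        2               12
1    Amy        7               17
2   Ravi        3               13
3    Tom        3               13
4    Yui        9               19
10   Ben       10               20
filter rows where name in ['Vic', 'Amy', 'Ben', 'Ravi']:
    name  reports  reports_plus_10
0    Vic        2               12
1    Amy        7               17
2   Ravi        3               13
10   Ben       10               20
Taking the mean of column 'reports_plus_10' gives 15.5.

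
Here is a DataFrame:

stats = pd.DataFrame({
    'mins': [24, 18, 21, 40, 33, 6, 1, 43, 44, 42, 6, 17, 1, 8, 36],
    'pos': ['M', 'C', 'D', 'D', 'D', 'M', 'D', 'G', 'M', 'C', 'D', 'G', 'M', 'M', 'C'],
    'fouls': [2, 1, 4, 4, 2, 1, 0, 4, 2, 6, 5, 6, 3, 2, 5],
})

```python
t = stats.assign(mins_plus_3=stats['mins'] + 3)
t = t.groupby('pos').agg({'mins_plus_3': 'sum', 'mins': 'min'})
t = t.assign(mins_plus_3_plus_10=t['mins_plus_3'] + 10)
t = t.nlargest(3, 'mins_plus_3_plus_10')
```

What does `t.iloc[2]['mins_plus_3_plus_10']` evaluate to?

108

add column mins_plus_3 = stats['mins'] + 3:
    mins pos  fouls  mins_plus_3
0     24   M      2           27
1     18   C      1           21
2     21   D      4           24
3     40   D      4           43
4     33   D      2           36
5      6   M      1            9
6      1   D      0            4
7     43   G      4           46
8     44   M      2           47
9     42   C      6           45
10     6   D      5            9
11    17   G      6           20
12     1   M      3            4
13     8   M      2           11
14    36   C      5           39
group by pos: sum(mins_plus_3), min(mins):
     mins_plus_3  mins
pos                   
C            105    18
D            116     1
G             66    17
M             98     1
add column mins_plus_3_plus_10 = t['mins_plus_3'] + 10:
     mins_plus_3  mins  mins_plus_3_plus_10
pos                                        
C            105    18                  115
D            116     1                  126
G             66    17                   76
M             98     1                  108
take 3 rows with largest mins_plus_3_plus_10:
     mins_plus_3  mins  mins_plus_3_plus_10
pos                                        
D            116     1                  126
C            105    18                  115
M             98     1                  108
Taking the value at position 2, column 'mins_plus_3_plus_10' gives 108.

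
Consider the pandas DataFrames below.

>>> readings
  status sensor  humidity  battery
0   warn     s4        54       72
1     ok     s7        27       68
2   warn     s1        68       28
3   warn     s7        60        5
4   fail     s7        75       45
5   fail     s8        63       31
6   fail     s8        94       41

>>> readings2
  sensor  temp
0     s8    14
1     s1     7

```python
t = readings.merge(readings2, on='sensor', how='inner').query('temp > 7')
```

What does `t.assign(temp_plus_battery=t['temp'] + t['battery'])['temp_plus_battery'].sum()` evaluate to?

merge on 'sensor' (how='inner') → 3 rows:
  status sensor  humidity  battery  temp
0   warn     s1        68       28     7
1   fail     s8        63       31    14
2   fail     s8        94       41    14
filter rows where temp > 7:
  status sensor  humidity  battery  temp
1   fail     s8        63       31    14
2   fail     s8        94       41    14
add column temp_plus_battery = t['temp'] + t['battery']:
  status sensor  humidity  battery  temp  temp_plus_battery
1   fail     s8        63       31    14                 45
2   fail     s8        94       41    14                 55

100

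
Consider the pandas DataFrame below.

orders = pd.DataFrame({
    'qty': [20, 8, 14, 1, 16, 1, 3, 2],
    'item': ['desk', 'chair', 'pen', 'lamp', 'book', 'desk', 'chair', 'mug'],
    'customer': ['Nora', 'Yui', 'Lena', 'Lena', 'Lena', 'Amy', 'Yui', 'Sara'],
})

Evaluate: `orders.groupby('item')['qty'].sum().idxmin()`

lamp

group by item, sum of qty:
item
book     16
chair    11
desk     21
lamp      1
mug       2
pen      14
Name: qty, dtype: int64
Reading off the label with the smallest value, we get lamp.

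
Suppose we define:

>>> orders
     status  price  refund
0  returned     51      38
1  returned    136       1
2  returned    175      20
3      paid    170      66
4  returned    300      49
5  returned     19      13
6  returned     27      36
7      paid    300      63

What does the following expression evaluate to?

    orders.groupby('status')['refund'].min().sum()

64

group by status, min of refund:
status
paid        63
returned     1
Name: refund, dtype: int64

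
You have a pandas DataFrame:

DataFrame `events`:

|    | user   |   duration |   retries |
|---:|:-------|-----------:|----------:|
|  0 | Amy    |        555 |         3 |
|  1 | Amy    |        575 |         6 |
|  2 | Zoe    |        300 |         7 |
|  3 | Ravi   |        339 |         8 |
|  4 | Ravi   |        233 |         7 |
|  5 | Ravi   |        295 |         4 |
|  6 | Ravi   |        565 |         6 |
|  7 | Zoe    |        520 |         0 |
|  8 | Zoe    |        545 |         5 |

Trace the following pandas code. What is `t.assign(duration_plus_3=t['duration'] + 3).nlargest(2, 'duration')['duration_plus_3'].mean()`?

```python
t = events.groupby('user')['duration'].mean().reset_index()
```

513.0

group by user, mean of duration:
user
Amy     565.0
Ravi    358.0
Zoe     455.0
Name: duration, dtype: float64
reset_index():
   user  duration
0   Amy     565.0
1  Ravi     358.0
2   Zoe     455.0
add column duration_plus_3 = t['duration'] + 3:
   user  duration  duration_plus_3
0   Amy     565.0            568.0
1  Ravi     358.0            361.0
2   Zoe     455.0            458.0
take 2 rows with largest duration:
  user  duration  duration_plus_3
0  Amy     565.0            568.0
2  Zoe     455.0            458.0
Reading off the mean of column 'duration_plus_3', we get 513.0.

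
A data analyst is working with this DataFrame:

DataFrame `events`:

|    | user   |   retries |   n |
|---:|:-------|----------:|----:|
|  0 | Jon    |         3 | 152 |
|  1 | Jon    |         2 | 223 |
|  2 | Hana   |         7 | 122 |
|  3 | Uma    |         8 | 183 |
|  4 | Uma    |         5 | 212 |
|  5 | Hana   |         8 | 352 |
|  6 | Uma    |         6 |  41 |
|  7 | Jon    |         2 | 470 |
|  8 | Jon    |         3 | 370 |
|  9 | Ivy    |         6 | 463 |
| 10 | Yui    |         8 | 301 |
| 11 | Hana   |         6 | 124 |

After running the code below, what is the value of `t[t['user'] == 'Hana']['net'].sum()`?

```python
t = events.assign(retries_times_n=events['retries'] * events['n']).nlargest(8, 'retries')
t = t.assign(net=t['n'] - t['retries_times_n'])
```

add column retries_times_n = events['retries'] * events['n']:
    user  retries    n  retries_times_n
0    Jon        3  152              456
1    Jon        2  223              446
2   Hana        7  122              854
3    Uma        8  183             1464
4    Uma        5  212             1060
5   Hana        8  352             2816
6    Uma        6   41              246
7    Jon        2  470              940
8    Jon        3  370             1110
9    Ivy        6  463             2778
10   Yui        8  301             2408
11  Hana        6  124              744
take 8 rows with largest retries:
    user  retries    n  retries_times_n
3    Uma        8  183             1464
5   Hana        8  352             2816
10   Yui        8  301             2408
2   Hana        7  122              854
6    Uma        6   41              246
9    Ivy        6  463             2778
11  Hana        6  124              744
4    Uma        5  212             1060
add column net = t['n'] - t['retries_times_n']:
    user  retries    n  retries_times_n   net
3    Uma        8  183             1464 -1281
5   Hana        8  352             2816 -2464
10   Yui        8  301             2408 -2107
2   Hana        7  122              854  -732
6    Uma        6   41              246  -205
9    Ivy        6  463             2778 -2315
11  Hana        6  124              744  -620
4    Uma        5  212             1060  -848
filter rows where user == 'Hana':
    user  retries    n  retries_times_n   net
5   Hana        8  352             2816 -2464
2   Hana        7  122              854  -732
11  Hana        6  124              744  -620

-3816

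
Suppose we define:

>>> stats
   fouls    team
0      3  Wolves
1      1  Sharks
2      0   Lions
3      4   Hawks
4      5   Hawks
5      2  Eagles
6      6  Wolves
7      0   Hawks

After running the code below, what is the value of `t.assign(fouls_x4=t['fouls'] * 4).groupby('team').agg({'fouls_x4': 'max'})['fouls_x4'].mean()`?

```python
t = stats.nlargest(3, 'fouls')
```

22.0

take 3 rows with largest fouls:
   fouls    team
6      6  Wolves
4      5   Hawks
3      4   Hawks
add column fouls_x4 = t['fouls'] * 4:
   fouls    team  fouls_x4
6      6  Wolves        24
4      5   Hawks        20
3      4   Hawks        16
group by team, max of fouls_x4:
        fouls_x4
team            
Hawks         20
Wolves        24
So mean() = 22.0.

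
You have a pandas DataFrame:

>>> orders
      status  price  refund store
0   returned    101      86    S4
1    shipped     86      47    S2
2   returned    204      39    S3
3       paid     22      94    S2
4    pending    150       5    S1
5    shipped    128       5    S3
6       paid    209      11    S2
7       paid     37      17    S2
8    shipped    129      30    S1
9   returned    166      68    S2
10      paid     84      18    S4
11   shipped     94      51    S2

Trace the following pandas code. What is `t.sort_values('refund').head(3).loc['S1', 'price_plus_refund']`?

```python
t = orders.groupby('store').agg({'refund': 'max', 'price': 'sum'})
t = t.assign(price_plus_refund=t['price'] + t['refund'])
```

309

group by store: max(refund), sum(price):
       refund  price
store               
S1         30    279
S2         94    614
S3         39    332
S4         86    185
add column price_plus_refund = t['price'] + t['refund']:
       refund  price  price_plus_refund
store                                  
S1         30    279                309
S2         94    614                708
S3         39    332                371
S4         86    185                271
sort by refund:
       refund  price  price_plus_refund
store                                  
S1         30    279                309
S3         39    332                371
S4         86    185                271
S2         94    614                708
take first 3 rows:
       refund  price  price_plus_refund
store                                  
S1         30    279                309
S3         39    332                371
S4         86    185                271
Hence 309.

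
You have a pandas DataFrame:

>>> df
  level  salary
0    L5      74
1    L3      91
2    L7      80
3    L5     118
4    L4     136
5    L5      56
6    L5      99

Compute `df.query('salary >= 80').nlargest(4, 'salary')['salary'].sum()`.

444

filter rows where salary >= 80:
  level  salary
1    L3      91
2    L7      80
3    L5     118
4    L4     136
6    L5      99
take 4 rows with largest salary:
  level  salary
4    L4     136
3    L5     118
6    L5      99
1    L3      91
Hence 444.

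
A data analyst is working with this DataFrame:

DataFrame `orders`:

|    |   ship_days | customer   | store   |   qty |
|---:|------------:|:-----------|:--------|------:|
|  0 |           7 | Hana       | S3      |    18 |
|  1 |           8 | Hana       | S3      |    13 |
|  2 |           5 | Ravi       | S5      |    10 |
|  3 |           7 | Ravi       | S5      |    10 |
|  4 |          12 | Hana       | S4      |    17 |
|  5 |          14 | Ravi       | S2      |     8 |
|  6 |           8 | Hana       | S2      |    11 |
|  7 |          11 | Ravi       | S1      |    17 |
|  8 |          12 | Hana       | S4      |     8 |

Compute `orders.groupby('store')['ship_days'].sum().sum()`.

84

group by store, sum of ship_days:
store
S1    11
S2    22
S3    15
S4    24
S5    12
Name: ship_days, dtype: int64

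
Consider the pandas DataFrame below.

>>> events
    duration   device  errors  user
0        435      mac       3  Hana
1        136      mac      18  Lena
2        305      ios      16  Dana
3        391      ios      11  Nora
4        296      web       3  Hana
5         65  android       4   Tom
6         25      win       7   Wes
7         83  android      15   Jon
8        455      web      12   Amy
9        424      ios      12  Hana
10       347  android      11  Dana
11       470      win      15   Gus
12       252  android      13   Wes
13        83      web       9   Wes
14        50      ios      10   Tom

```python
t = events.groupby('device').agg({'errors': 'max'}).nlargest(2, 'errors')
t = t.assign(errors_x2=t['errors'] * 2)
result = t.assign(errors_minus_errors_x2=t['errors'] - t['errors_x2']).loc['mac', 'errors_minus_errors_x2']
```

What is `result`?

group by device, max of errors:
         errors
device         
android      15
ios          16
mac          18
web          12
win          15
take 2 rows with largest errors:
        errors
device        
mac         18
ios         16
add column errors_x2 = t['errors'] * 2:
        errors  errors_x2
device                   
mac         18         36
ios         16         32
add column errors_minus_errors_x2 = t['errors'] - t['errors_x2']:
        errors  errors_x2  errors_minus_errors_x2
device                                           
mac         18         36                     -18
ios         16         32                     -16
Finally, value at row 'mac', column 'errors_minus_errors_x2' = -18.

-18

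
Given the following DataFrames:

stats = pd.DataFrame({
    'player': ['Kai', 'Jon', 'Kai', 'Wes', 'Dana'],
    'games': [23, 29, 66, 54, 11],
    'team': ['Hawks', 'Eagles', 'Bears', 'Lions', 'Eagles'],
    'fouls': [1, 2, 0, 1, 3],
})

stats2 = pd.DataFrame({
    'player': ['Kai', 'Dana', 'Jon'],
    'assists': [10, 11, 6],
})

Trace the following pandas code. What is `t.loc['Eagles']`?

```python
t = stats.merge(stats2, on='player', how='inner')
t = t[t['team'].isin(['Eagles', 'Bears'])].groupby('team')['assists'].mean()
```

merge on 'player' (how='inner') → 4 rows:
  player  games    team  fouls  assists
0    Kai     23   Hawks      1       10
1    Jon     29  Eagles      2        6
2    Kai     66   Bears      0       10
3   Dana     11  Eagles      3       11
filter rows where team in ['Eagles', 'Bears']:
  player  games    team  fouls  assists
1    Jon     29  Eagles      2        6
2    Kai     66   Bears      0       10
3   Dana     11  Eagles      3       11
group by team, mean of assists:
team
Bears     10.0
Eagles     8.5
Name: assists, dtype: float64

8.5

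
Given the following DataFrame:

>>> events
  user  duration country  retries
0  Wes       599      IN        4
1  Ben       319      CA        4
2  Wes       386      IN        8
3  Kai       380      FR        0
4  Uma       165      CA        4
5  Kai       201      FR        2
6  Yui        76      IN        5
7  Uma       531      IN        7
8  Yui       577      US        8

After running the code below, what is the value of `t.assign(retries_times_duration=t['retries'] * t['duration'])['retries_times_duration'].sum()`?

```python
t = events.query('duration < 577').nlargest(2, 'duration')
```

6805

filter rows where duration < 577:
  user  duration country  retries
1  Ben       319      CA        4
2  Wes       386      IN        8
3  Kai       380      FR        0
4  Uma       165      CA        4
5  Kai       201      FR        2
6  Yui        76      IN        5
7  Uma       531      IN        7
take 2 rows with largest duration:
  user  duration country  retries
7  Uma       531      IN        7
2  Wes       386      IN        8
add column retries_times_duration = t['retries'] * t['duration']:
  user  duration country  retries  retries_times_duration
7  Uma       531      IN        7                    3717
2  Wes       386      IN        8                    3088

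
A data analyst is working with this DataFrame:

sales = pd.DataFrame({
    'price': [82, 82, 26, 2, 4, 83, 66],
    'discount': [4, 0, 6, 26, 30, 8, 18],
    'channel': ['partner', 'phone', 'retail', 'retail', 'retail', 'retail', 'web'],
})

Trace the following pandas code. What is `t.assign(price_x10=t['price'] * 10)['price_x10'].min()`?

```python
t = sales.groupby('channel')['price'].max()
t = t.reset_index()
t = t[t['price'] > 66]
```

group by channel, max of price:
channel
partner    82
phone      82
retail     83
web        66
Name: price, dtype: int64
reset_index():
   channel  price
0  partner     82
1    phone     82
2   retail     83
3      web     66
filter rows where price > 66:
   channel  price
0  partner     82
1    phone     82
2   retail     83
add column price_x10 = t['price'] * 10:
   channel  price  price_x10
0  partner     82        820
1    phone     82        820
2   retail     83        830
Finally, min of column 'price_x10' = 820.

820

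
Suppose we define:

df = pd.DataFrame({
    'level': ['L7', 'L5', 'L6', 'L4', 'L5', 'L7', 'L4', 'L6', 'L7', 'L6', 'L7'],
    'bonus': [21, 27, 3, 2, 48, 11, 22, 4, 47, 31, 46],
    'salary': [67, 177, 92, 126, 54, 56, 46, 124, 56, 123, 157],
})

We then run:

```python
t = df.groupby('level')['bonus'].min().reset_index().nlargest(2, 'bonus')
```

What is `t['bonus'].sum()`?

group by level, min of bonus:
level
L4     2
L5    27
L6     3
L7    11
Name: bonus, dtype: int64
reset_index():
  level  bonus
0    L4      2
1    L5     27
2    L6      3
3    L7     11
take 2 rows with largest bonus:
  level  bonus
1    L5     27
3    L7     11
Taking the sum of column 'bonus' gives 38.

38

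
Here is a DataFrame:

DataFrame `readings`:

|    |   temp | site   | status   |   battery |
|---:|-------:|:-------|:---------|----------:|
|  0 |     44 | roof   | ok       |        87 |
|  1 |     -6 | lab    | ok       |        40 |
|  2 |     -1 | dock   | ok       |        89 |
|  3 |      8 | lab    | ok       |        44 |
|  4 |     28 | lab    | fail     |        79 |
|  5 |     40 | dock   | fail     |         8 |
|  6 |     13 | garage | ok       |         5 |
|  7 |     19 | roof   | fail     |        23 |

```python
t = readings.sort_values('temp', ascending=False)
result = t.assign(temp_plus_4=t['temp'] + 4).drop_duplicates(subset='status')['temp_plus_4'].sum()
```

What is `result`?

sort by temp descending:
   temp    site status  battery
0    44    roof     ok       87
5    40    dock   fail        8
4    28     lab   fail       79
7    19    roof   fail       23
6    13  garage     ok        5
3     8     lab     ok       44
2    -1    dock     ok       89
1    -6     lab     ok       40
add column temp_plus_4 = t['temp'] + 4:
   temp    site status  battery  temp_plus_4
0    44    roof     ok       87           48
5    40    dock   fail        8           44
4    28     lab   fail       79           32
7    19    roof   fail       23           23
6    13  garage     ok        5           17
3     8     lab     ok       44           12
2    -1    dock     ok       89            3
1    -6     lab     ok       40           -2
drop duplicate status (keep=first):
   temp  site status  battery  temp_plus_4
0    44  roof     ok       87           48
5    40  dock   fail        8           44

92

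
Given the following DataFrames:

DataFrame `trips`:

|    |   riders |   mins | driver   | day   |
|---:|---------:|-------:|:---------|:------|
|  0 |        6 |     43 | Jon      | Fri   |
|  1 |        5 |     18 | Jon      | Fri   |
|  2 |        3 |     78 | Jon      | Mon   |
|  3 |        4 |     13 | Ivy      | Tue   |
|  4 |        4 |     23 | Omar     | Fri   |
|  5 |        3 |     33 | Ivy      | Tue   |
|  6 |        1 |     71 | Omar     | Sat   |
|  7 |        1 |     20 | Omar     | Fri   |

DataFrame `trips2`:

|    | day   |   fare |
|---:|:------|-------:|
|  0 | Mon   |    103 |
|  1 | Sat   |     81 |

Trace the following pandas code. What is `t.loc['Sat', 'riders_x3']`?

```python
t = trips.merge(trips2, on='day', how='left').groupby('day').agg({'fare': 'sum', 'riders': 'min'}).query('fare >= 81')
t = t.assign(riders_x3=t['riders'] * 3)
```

merge on 'day' (how='left') → 8 rows:
   riders  mins driver  day   fare
0       6    43    Jon  Fri    NaN
1       5    18    Jon  Fri    NaN
2       3    78    Jon  Mon  103.0
3       4    13    Ivy  Tue    NaN
4       4    23   Omar  Fri    NaN
5       3    33    Ivy  Tue    NaN
6       1    71   Omar  Sat   81.0
7       1    20   Omar  Fri    NaN
group by day: sum(fare), min(riders):
      fare  riders
day               
Fri    0.0       1
Mon  103.0       3
Sat   81.0       1
Tue    0.0       3
filter rows where fare >= 81:
      fare  riders
day               
Mon  103.0       3
Sat   81.0       1
add column riders_x3 = t['riders'] * 3:
      fare  riders  riders_x3
day                          
Mon  103.0       3          9
Sat   81.0       1          3
The value at row 'Sat', column 'riders_x3' is 3.

3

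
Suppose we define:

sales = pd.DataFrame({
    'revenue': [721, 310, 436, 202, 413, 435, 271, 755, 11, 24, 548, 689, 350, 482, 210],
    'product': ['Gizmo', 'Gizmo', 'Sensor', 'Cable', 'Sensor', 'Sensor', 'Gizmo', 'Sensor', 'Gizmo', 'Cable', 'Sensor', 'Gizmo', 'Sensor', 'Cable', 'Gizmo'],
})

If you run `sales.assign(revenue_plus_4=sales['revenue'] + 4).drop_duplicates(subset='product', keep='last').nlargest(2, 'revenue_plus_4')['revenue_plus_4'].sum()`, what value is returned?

840

add column revenue_plus_4 = sales['revenue'] + 4:
    revenue product  revenue_plus_4
0       721   Gizmo             725
1       310   Gizmo             314
2       436  Sensor             440
3       202   Cable             206
4       413  Sensor             417
5       435  Sensor             439
6       271   Gizmo             275
7       755  Sensor             759
8        11   Gizmo              15
9        24   Cable              28
10      548  Sensor             552
11      689   Gizmo             693
12      350  Sensor             354
13      482   Cable             486
14      210   Gizmo             214
drop duplicate product (keep=last):
    revenue product  revenue_plus_4
12      350  Sensor             354
13      482   Cable             486
14      210   Gizmo             214
take 2 rows with largest revenue_plus_4:
    revenue product  revenue_plus_4
13      482   Cable             486
12      350  Sensor             354
The sum of column 'revenue_plus_4' is 840.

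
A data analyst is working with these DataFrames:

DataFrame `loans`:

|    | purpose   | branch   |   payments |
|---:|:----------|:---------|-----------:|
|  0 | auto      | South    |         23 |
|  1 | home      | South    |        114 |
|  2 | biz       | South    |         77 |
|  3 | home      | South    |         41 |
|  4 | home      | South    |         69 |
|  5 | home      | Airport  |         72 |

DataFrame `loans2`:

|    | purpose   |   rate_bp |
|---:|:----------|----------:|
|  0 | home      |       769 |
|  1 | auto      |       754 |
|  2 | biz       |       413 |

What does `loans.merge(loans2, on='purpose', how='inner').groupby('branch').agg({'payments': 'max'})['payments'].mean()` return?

merge on 'purpose' (how='inner') → 6 rows:
  purpose   branch  payments  rate_bp
0    auto    South        23      754
1    home    South       114      769
2     biz    South        77      413
3    home    South        41      769
4    home    South        69      769
5    home  Airport        72      769
group by branch, max of payments:
         payments
branch           
Airport        72
South         114
Reading off the mean of column 'payments', we get 93.0.

93.0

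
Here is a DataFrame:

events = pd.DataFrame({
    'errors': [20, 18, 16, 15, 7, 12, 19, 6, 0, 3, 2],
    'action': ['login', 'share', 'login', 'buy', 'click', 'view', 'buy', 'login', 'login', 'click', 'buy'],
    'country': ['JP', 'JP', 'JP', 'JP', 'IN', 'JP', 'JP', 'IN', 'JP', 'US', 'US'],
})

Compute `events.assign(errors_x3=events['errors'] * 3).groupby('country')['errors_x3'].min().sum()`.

add column errors_x3 = events['errors'] * 3:
    errors action country  errors_x3
0       20  login      JP         60
1       18  share      JP         54
2       16  login      JP         48
3       15    buy      JP         45
4        7  click      IN         21
5       12   view      JP         36
6       19    buy      JP         57
7        6  login      IN         18
8        0  login      JP          0
9        3  click      US          9
10       2    buy      US          6
group by country, min of errors_x3:
country
IN    18
JP     0
US     6
Name: errors_x3, dtype: int64

24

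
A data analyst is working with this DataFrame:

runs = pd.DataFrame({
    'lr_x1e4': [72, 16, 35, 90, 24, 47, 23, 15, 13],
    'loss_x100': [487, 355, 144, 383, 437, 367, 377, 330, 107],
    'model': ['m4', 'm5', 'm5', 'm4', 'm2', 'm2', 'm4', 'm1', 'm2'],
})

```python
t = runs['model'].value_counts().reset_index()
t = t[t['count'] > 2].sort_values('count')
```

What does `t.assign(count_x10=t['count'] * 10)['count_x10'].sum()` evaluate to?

60

value_counts of model:
model
m4    3
m2    3
m5    2
m1    1
Name: count, dtype: int64
reset_index():
  model  count
0    m4      3
1    m2      3
2    m5      2
3    m1      1
filter rows where count > 2:
  model  count
0    m4      3
1    m2      3
sort by count:
  model  count
0    m4      3
1    m2      3
add column count_x10 = t['count'] * 10:
  model  count  count_x10
0    m4      3         30
1    m2      3         30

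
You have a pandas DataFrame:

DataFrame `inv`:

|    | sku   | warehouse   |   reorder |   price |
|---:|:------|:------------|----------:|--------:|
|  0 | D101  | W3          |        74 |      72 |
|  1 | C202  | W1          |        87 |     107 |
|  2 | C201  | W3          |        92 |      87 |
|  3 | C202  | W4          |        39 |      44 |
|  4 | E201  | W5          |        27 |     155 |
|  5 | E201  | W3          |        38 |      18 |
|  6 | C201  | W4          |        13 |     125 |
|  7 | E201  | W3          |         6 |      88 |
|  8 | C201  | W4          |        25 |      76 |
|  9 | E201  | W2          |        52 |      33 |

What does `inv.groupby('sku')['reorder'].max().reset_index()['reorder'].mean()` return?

76.25

group by sku, max of reorder:
sku
C201    92
C202    87
D101    74
E201    52
Name: reorder, dtype: int64
reset_index():
    sku  reorder
0  C201       92
1  C202       87
2  D101       74
3  E201       52
Taking the mean of column 'reorder' gives 76.25.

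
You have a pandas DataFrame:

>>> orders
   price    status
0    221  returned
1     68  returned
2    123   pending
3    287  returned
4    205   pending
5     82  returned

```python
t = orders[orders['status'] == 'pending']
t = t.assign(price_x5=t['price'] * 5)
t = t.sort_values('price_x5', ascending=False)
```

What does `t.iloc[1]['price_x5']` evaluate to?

615

filter rows where status == 'pending':
   price   status
2    123  pending
4    205  pending
add column price_x5 = t['price'] * 5:
   price   status  price_x5
2    123  pending       615
4    205  pending      1025
sort by price_x5 descending:
   price   status  price_x5
4    205  pending      1025
2    123  pending       615
The value at position 1, column 'price_x5' is 615.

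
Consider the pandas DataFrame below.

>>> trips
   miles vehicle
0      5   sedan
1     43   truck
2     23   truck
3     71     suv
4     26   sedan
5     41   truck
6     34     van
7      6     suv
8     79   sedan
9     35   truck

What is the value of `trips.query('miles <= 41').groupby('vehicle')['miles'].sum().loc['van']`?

filter rows where miles <= 41:
   miles vehicle
0      5   sedan
2     23   truck
4     26   sedan
5     41   truck
6     34     van
7      6     suv
9     35   truck
group by vehicle, sum of miles:
vehicle
sedan    31
suv       6
truck    99
van      34
Name: miles, dtype: int64

34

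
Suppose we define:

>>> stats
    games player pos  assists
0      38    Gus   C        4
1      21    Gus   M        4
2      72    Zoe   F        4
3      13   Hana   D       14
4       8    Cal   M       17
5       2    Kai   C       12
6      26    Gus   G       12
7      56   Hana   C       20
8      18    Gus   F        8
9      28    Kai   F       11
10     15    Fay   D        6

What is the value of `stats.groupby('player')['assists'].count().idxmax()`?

Gus

group by player, count of assists:
player
Cal     1
Fay     1
Gus     4
Hana    2
Kai     2
Zoe     1
Name: assists, dtype: int64
Taking the label with the largest value gives Gus.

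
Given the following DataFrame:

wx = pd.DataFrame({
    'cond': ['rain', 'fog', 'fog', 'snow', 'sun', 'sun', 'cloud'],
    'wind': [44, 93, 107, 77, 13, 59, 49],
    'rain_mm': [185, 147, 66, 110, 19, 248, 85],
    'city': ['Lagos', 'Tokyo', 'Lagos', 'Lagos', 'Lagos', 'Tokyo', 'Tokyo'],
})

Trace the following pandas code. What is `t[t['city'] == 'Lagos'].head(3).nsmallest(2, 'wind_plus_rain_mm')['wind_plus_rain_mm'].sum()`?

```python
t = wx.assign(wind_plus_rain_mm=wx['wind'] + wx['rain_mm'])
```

360

add column wind_plus_rain_mm = wx['wind'] + wx['rain_mm']:
    cond  wind  rain_mm   city  wind_plus_rain_mm
0   rain    44      185  Lagos                229
1    fog    93      147  Tokyo                240
2    fog   107       66  Lagos                173
3   snow    77      110  Lagos                187
4    sun    13       19  Lagos                 32
5    sun    59      248  Tokyo                307
6  cloud    49       85  Tokyo                134
filter rows where city == 'Lagos':
   cond  wind  rain_mm   city  wind_plus_rain_mm
0  rain    44      185  Lagos                229
2   fog   107       66  Lagos                173
3  snow    77      110  Lagos                187
4   sun    13       19  Lagos                 32
take first 3 rows:
   cond  wind  rain_mm   city  wind_plus_rain_mm
0  rain    44      185  Lagos                229
2   fog   107       66  Lagos                173
3  snow    77      110  Lagos                187
take 2 rows with smallest wind_plus_rain_mm:
   cond  wind  rain_mm   city  wind_plus_rain_mm
2   fog   107       66  Lagos                173
3  snow    77      110  Lagos                187
So sum() = 360.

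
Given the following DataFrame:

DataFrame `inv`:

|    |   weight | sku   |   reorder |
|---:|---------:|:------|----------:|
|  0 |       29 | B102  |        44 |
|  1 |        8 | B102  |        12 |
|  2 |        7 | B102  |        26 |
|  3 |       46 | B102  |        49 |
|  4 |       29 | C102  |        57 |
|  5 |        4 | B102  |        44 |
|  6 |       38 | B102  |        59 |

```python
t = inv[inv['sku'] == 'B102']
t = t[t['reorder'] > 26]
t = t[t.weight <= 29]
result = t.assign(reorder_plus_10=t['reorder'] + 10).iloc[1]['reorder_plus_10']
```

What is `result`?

filter rows where sku == 'B102':
   weight   sku  reorder
0      29  B102       44
1       8  B102       12
2       7  B102       26
3      46  B102       49
5       4  B102       44
6      38  B102       59
filter rows where reorder > 26:
   weight   sku  reorder
0      29  B102       44
3      46  B102       49
5       4  B102       44
6      38  B102       59
filter rows where weight <= 29:
   weight   sku  reorder
0      29  B102       44
5       4  B102       44
add column reorder_plus_10 = t['reorder'] + 10:
   weight   sku  reorder  reorder_plus_10
0      29  B102       44               54
5       4  B102       44               54
The value at position 1, column 'reorder_plus_10' is 54.

54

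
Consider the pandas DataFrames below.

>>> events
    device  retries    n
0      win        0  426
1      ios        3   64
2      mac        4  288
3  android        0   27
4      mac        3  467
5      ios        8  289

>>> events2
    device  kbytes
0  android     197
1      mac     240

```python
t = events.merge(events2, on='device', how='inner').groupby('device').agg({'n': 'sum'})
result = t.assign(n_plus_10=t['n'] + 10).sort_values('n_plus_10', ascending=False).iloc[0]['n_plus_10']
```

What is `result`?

merge on 'device' (how='inner') → 3 rows:
    device  retries    n  kbytes
0      mac        4  288     240
1  android        0   27     197
2      mac        3  467     240
group by device, sum of n:
           n
device      
android   27
mac      755
add column n_plus_10 = t['n'] + 10:
           n  n_plus_10
device                 
android   27         37
mac      755        765
sort by n_plus_10 descending:
           n  n_plus_10
device                 
mac      755        765
android   27         37
Then the value at position 0, column 'n_plus_10': 765

765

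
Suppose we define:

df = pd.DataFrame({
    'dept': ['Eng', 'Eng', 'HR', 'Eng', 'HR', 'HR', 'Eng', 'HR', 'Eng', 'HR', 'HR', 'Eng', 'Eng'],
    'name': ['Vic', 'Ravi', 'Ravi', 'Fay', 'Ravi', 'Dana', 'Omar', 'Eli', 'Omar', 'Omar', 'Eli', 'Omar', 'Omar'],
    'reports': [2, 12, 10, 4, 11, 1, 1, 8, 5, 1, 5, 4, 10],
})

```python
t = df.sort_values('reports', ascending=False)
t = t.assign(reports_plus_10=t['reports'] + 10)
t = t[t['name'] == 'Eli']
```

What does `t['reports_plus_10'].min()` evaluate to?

15

sort by reports descending:
   dept  name  reports
1   Eng  Ravi       12
4    HR  Ravi       11
2    HR  Ravi       10
12  Eng  Omar       10
7    HR   Eli        8
8   Eng  Omar        5
10   HR   Eli        5
3   Eng   Fay        4
11  Eng  Omar        4
0   Eng   Vic        2
5    HR  Dana        1
6   Eng  Omar        1
9    HR  Omar        1
add column reports_plus_10 = t['reports'] + 10:
   dept  name  reports  reports_plus_10
1   Eng  Ravi       12               22
4    HR  Ravi       11               21
2    HR  Ravi       10               20
12  Eng  Omar       10               20
7    HR   Eli        8               18
8   Eng  Omar        5               15
10   HR   Eli        5               15
3   Eng   Fay        4               14
11  Eng  Omar        4               14
0   Eng   Vic        2               12
5    HR  Dana        1               11
6   Eng  Omar        1               11
9    HR  Omar        1               11
filter rows where name == 'Eli':
   dept name  reports  reports_plus_10
7    HR  Eli        8               18
10   HR  Eli        5               15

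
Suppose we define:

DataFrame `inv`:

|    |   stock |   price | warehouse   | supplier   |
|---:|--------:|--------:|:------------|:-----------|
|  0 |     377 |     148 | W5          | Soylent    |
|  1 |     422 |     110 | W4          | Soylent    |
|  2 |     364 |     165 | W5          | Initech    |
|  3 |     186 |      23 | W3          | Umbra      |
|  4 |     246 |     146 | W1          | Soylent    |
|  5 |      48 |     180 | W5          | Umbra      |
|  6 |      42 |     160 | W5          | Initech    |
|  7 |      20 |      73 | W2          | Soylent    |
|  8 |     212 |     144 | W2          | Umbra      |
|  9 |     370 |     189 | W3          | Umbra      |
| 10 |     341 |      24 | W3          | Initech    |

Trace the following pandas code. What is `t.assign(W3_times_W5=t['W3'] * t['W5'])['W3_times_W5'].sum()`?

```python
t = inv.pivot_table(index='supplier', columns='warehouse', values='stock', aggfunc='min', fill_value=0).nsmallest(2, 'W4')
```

pivot: rows=supplier, cols=warehouse, min(stock):
warehouse   W1   W2   W3   W4   W5
supplier                          
Initech      0    0  341    0   42
Soylent    246   20    0  422  377
Umbra        0  212  186    0   48
take 2 rows with smallest W4:
warehouse  W1   W2   W3  W4  W5
supplier                       
Initech     0    0  341   0  42
Umbra       0  212  186   0  48
add column W3_times_W5 = t['W3'] * t['W5']:
warehouse  W1   W2   W3  W4  W5  W3_times_W5
supplier                                    
Initech     0    0  341   0  42        14322
Umbra       0  212  186   0  48         8928
Finally, sum of column 'W3_times_W5' = 23250.

23250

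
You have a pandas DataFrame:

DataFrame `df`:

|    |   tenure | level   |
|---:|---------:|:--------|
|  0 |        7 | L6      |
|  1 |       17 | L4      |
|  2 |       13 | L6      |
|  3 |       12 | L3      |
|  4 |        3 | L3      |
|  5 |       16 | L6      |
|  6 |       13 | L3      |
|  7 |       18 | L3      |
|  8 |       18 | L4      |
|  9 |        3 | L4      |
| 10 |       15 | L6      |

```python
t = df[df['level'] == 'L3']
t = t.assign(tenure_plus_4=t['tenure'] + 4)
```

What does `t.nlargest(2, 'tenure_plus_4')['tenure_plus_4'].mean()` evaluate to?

19.5

filter rows where level == 'L3':
   tenure level
3      12    L3
4       3    L3
6      13    L3
7      18    L3
add column tenure_plus_4 = t['tenure'] + 4:
   tenure level  tenure_plus_4
3      12    L3             16
4       3    L3              7
6      13    L3             17
7      18    L3             22
take 2 rows with largest tenure_plus_4:
   tenure level  tenure_plus_4
7      18    L3             22
6      13    L3             17
mean of column 'tenure_plus_4' → 19.5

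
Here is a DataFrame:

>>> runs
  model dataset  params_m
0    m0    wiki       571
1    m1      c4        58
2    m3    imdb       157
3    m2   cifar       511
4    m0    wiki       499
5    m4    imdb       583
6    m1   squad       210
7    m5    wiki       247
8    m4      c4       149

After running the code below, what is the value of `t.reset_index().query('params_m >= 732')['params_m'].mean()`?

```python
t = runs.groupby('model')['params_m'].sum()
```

group by model, sum of params_m:
model
m0    1070
m1     268
m2     511
m3     157
m4     732
m5     247
Name: params_m, dtype: int64
reset_index():
  model  params_m
0    m0      1070
1    m1       268
2    m2       511
3    m3       157
4    m4       732
5    m5       247
filter rows where params_m >= 732:
  model  params_m
0    m0      1070
4    m4       732

901.0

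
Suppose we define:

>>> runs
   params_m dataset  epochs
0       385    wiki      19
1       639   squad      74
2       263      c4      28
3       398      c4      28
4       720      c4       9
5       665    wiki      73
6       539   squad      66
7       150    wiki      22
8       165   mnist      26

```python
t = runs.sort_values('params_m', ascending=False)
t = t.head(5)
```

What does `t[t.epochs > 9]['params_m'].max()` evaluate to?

sort by params_m descending:
   params_m dataset  epochs
4       720      c4       9
5       665    wiki      73
1       639   squad      74
6       539   squad      66
3       398      c4      28
0       385    wiki      19
2       263      c4      28
8       165   mnist      26
7       150    wiki      22
take first 5 rows:
   params_m dataset  epochs
4       720      c4       9
5       665    wiki      73
1       639   squad      74
6       539   squad      66
3       398      c4      28
filter rows where epochs > 9:
   params_m dataset  epochs
5       665    wiki      73
1       639   squad      74
6       539   squad      66
3       398      c4      28
So max() = 665.

665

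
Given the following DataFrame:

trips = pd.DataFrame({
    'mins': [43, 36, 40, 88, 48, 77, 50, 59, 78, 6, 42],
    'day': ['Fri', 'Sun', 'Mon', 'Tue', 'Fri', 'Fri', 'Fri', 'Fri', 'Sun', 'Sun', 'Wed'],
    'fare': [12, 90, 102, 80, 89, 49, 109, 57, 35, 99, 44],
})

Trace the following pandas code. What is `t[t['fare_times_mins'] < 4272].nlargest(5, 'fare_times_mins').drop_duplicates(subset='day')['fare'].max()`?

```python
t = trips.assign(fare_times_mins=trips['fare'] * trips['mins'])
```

add column fare_times_mins = trips['fare'] * trips['mins']:
    mins  day  fare  fare_times_mins
0     43  Fri    12              516
1     36  Sun    90             3240
2     40  Mon   102             4080
3     88  Tue    80             7040
4     48  Fri    89             4272
5     77  Fri    49             3773
6     50  Fri   109             5450
7     59  Fri    57             3363
8     78  Sun    35             2730
9      6  Sun    99              594
10    42  Wed    44             1848
filter rows where fare_times_mins < 4272:
    mins  day  fare  fare_times_mins
0     43  Fri    12              516
1     36  Sun    90             3240
2     40  Mon   102             4080
5     77  Fri    49             3773
7     59  Fri    57             3363
8     78  Sun    35             2730
9      6  Sun    99              594
10    42  Wed    44             1848
take 5 rows with largest fare_times_mins:
   mins  day  fare  fare_times_mins
2    40  Mon   102             4080
5    77  Fri    49             3773
7    59  Fri    57             3363
1    36  Sun    90             3240
8    78  Sun    35             2730
drop duplicate day (keep=first):
   mins  day  fare  fare_times_mins
2    40  Mon   102             4080
5    77  Fri    49             3773
1    36  Sun    90             3240
Reading off the max of column 'fare', we get 102.

102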